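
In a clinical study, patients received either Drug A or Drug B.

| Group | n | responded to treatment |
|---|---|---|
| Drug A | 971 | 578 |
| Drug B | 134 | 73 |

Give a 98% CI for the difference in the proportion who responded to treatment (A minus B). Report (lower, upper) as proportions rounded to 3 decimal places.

Sample proportions: 578/971 = 0.5953, 73/134 = 0.5448.
Each SE is √(p̂(1−p̂)/n): √(0.5953·0.4047/971) = 0.01575 and √(0.5448·0.4552/134) = 0.04302.
SE(p̂₁ − p̂₂) = √(SE₁² + SE₂²) = √(0.0002480625 + 0.0018507204) = 0.04581, since the two samples are independent.
At 98% confidence z* = 2.326; margin = 2.326 × 0.04581 = 0.10655.
The difference is 0.5953 − 0.5448 = 0.0505, so the interval is 0.0505 ± 0.10655 = (-0.056, 0.157).

(-0.056, 0.157)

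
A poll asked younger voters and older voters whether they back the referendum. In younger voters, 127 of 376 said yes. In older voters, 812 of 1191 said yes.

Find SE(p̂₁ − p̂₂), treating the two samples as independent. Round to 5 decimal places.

p̂₁ = 127/376 = 0.3378 and p̂₂ = 812/1191 = 0.6818.
SE₁ = √(p̂₁(1−p̂₁)/n₁) = √(0.3378·0.6622/376) = 0.02439; SE₂ = √(0.6818·0.3182/1191) = 0.01350.
Independent samples: SE of the difference = √(SE₁² + SE₂²) = √(0.0005948721 + 0.00018225) = 0.02788.

0.02788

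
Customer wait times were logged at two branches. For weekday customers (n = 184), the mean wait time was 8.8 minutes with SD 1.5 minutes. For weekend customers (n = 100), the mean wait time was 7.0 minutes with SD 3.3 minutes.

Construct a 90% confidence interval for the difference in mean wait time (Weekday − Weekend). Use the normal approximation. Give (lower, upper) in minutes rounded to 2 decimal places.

SE₁ = s₁/√n₁ = 1.5/√184 = 0.1106; SE₂ = 3.3/√100 = 0.3300.
Independent samples, unequal variances: SE_diff = √(SE₁² + SE₂²) = √(0.01223236 + 0.1089) = 0.3480.
z* = 1.645, so margin of error = 1.645 × 0.3480 = 0.5725.
Difference in means = 8.8 − 7.0 = 1.8000.
1.8000 ± 0.5725 → (1.23, 2.37).

(1.23, 2.37)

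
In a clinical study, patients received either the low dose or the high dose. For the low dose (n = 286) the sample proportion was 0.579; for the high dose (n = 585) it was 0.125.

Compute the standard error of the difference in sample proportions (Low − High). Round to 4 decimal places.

0.0322

SE₁ = √(p̂₁(1−p̂₁)/n₁) = √(0.5790·0.4210/286) = 0.02919; SE₂ = √(0.1250·0.8750/585) = 0.01367.
Independent samples: SE of the difference = √(SE₁² + SE₂²) = √(0.0008520561 + 0.0001868689) = 0.03223.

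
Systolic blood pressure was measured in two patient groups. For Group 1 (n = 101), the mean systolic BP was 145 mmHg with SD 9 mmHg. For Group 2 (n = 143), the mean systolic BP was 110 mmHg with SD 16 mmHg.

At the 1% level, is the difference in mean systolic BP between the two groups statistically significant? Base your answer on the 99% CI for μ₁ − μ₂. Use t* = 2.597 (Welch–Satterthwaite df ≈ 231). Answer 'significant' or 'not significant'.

significant

SE₁ = s₁/√n₁ = 9/√101 = 0.8955; SE₂ = 16/√143 = 1.3380.
Independent samples, unequal variances: SE_diff = √(SE₁² + SE₂²) = √(0.80192025 + 1.790244) = 1.6100.
t* = 2.597, so margin of error = 2.597 × 1.6100 = 4.1812.
Difference in means = 145 − 110 = 35.0000.
35.0000 ± 4.1812 → (30.8188, 39.1812).
The interval (30.8188, 39.1812) does not contain 0, so the difference is significant.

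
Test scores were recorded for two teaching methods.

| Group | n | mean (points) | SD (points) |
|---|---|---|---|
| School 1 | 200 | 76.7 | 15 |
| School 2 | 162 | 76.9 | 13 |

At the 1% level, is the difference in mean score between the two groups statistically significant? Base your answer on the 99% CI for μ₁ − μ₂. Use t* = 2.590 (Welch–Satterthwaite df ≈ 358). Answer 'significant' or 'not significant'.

SE₁ = s₁/√n₁ = 15/√200 = 1.0607; SE₂ = 13/√162 = 1.0214.
Independent samples, unequal variances: SE_diff = √(SE₁² + SE₂²) = √(1.12508449 + 1.04325796) = 1.4725.
t* = 2.590, so margin of error = 2.590 × 1.4725 = 3.8138.
Difference in means = 76.7 − 76.9 = -0.2000.
-0.2000 ± 3.8138 → (-4.0138, 3.6138).
The interval (-4.0138, 3.6138) contains 0, so the difference is not significant.

not significant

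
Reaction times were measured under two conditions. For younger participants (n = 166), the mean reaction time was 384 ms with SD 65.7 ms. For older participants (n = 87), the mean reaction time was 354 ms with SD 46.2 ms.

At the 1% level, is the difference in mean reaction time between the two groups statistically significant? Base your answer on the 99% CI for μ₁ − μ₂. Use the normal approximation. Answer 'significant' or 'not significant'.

Standard errors of each mean: 65.7/√166 = 5.0993 and 46.2/√87 = 4.9532.
SE(x̄₁ − x̄₂) = √(5.0993² + 4.9532²) = 7.1089 for independent samples with unequal variances.
With z* = 2.576, the margin is 2.576 × 7.1089 = 18.3125.
x̄₁ − x̄₂ = 384 − 354 = 30.0000; the interval is 30.0000 ± 18.3125 = (11.6875, 48.3125).
The interval (11.6875, 48.3125) does not contain 0, so the difference is significant.

significant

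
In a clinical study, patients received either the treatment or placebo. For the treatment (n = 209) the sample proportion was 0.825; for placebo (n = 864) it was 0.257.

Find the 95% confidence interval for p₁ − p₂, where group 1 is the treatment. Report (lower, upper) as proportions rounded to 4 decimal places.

(0.5088, 0.6272)

The two standard errors are √(0.8250×0.1750/209) = 0.02628 and √(0.2570×0.7430/864) = 0.01487.
Because the samples are independent, SE_diff = √(0.02628² + 0.01487²) = 0.03020.
Using z* = 1.960 for 95%, ME = 1.960 × 0.03020 = 0.05919.
p̂₁ − p̂₂ = 0.5680; interval 0.5680 ± 0.05919 gives (0.5088, 0.6272).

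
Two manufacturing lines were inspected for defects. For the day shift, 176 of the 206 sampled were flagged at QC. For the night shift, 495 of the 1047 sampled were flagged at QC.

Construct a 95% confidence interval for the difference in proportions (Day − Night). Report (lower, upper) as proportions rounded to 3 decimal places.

p̂₁ = 176/206 = 0.8544 and p̂₂ = 495/1047 = 0.4728.
SE₁ = √(p̂₁(1−p̂₁)/n₁) = √(0.8544·0.1456/206) = 0.02457; SE₂ = √(0.4728·0.5272/1047) = 0.01543.
Independent samples: SE of the difference = √(SE₁² + SE₂²) = √(0.0006036849 + 0.0002380849) = 0.02901.
z* for 95% confidence is 1.960, so the margin of error is 1.960 × 0.02901 = 0.05686.
Point estimate p̂₁ − p̂₂ = 0.8544 − 0.4728 = 0.3816.
0.3816 ± 0.05686 → (0.325, 0.438).

(0.325, 0.438)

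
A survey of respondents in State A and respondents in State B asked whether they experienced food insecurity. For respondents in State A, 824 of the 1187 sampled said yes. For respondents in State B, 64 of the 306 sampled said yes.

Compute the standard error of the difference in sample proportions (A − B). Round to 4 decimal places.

0.0268

p̂₁ = 824/1187 = 0.6942 and p̂₂ = 64/306 = 0.2092.
SE₁ = √(p̂₁(1−p̂₁)/n₁) = √(0.6942·0.3058/1187) = 0.01337; SE₂ = √(0.2092·0.7908/306) = 0.02325.
Independent samples: SE of the difference = √(SE₁² + SE₂²) = √(0.0001787569 + 0.0005405625) = 0.02682.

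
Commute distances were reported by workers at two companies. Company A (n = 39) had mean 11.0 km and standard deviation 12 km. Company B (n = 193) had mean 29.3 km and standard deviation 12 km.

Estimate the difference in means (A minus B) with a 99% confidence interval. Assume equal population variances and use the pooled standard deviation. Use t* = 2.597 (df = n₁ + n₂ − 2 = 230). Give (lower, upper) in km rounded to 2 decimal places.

(-23.77, -12.83)

s_p = √[((n₁−1)s₁² + (n₂−1)s₂²)/(n₁+n₂−2)] = √[(38·12² + 192·12²)/230] = 12.0000.
SE = 12.0000·√(1/39 + 1/193) = 2.1068.
With t* = 2.597, margin = 2.597 × 2.1068 = 5.4714.
x̄₁ − x̄₂ = 11.0 − 29.3 = -18.3000; interval -18.3000 ± 5.4714 = (-23.77, -12.83).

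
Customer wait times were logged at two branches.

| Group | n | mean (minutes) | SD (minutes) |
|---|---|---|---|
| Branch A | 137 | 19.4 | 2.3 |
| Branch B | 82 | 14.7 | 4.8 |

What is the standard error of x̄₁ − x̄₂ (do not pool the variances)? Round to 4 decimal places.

SE₁ = s₁/√n₁ = 2.3/√137 = 0.1965; SE₂ = 4.8/√82 = 0.5301.
Independent samples, unequal variances: SE_diff = √(SE₁² + SE₂²) = √(0.03861225 + 0.28100601) = 0.5653.

0.5653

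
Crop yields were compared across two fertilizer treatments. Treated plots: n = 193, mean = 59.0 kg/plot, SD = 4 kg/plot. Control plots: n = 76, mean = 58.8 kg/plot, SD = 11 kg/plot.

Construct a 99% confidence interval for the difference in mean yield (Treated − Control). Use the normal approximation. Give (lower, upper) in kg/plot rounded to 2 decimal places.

SE₁ = s₁/√n₁ = 4/√193 = 0.2879; SE₂ = 11/√76 = 1.2618.
Independent samples, unequal variances: SE_diff = √(SE₁² + SE₂²) = √(0.08288641 + 1.59213924) = 1.2942.
z* = 2.576, so margin of error = 2.576 × 1.2942 = 3.3339.
Difference in means = 59.0 − 58.8 = 0.2000.
0.2000 ± 3.3339 → (-3.13, 3.53).

(-3.13, 3.53)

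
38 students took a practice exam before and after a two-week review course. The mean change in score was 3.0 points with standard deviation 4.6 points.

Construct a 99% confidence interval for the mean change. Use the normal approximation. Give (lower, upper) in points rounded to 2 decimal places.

(1.08, 4.92)

This is a matched-pairs design, so SE = s_d/√n = 4.6/√38 = 0.7462.
Margin = 2.576 × 0.7462 = 1.9222; the interval is 3.0 ± 1.9222 = (1.08, 4.92).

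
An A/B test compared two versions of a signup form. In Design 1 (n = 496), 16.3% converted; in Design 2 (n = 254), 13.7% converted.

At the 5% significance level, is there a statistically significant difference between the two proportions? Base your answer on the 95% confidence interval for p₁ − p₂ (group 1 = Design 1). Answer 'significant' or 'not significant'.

The two standard errors are √(0.1630×0.8370/496) = 0.01659 and √(0.1370×0.8630/254) = 0.02157.
Because the samples are independent, SE_diff = √(0.01659² + 0.02157²) = 0.02721.
Using z* = 1.960 for 95%, ME = 1.960 × 0.02721 = 0.05333.
p̂₁ − p̂₂ = 0.0260; interval 0.0260 ± 0.05333 gives (-0.02733, 0.07933).
The interval (-0.02733, 0.07933) contains 0, so the difference is not significant.

not significant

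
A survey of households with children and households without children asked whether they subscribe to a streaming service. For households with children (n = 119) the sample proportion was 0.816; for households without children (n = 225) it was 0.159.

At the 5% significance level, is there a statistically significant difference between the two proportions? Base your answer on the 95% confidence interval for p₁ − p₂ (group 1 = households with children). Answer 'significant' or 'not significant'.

SE₁ = √(p̂₁(1−p̂₁)/n₁) = √(0.8160·0.1840/119) = 0.03552; SE₂ = √(0.1590·0.8410/225) = 0.02438.
Independent samples: SE of the difference = √(SE₁² + SE₂²) = √(0.0012616704 + 0.0005943844) = 0.04308.
z* for 95% confidence is 1.960, so the margin of error is 1.960 × 0.04308 = 0.08444.
Point estimate p̂₁ − p̂₂ = 0.8160 − 0.1590 = 0.6570.
0.6570 ± 0.08444 → (0.57256, 0.74144).
The interval (0.57256, 0.74144) does not contain 0, so the difference is significant.

significant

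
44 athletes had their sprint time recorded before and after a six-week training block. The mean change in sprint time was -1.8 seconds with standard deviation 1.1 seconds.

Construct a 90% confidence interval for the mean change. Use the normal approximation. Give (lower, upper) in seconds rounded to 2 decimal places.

(-2.07, -1.53)

This is a matched-pairs design, so SE = s_d/√n = 1.1/√44 = 0.1658.
Margin = 1.645 × 0.1658 = 0.2727; the interval is -1.8 ± 0.2727 = (-2.07, -1.53).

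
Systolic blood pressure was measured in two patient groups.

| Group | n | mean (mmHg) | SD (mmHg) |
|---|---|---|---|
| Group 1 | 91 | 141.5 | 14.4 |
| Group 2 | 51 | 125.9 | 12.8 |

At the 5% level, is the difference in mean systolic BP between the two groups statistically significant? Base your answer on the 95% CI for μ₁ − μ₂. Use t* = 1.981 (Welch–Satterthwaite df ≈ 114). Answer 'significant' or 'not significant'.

Per-group SEs: s₁/√n₁ = 14.4/√91 = 1.5095, s₂/√n₂ = 12.8/√51 = 1.7924.
Unpooled SE of the difference: √(2.27859025 + 3.21269776) = 2.3433.
Margin of error = t* · SE = 1.981 × 2.3433 = 4.6421.
x̄₁ − x̄₂ = 141.5 − 125.9 = 15.6000.
CI: 15.6000 ± 4.6421 = (10.9579, 20.2421).
The interval (10.9579, 20.2421) does not contain 0, so the difference is significant.

significant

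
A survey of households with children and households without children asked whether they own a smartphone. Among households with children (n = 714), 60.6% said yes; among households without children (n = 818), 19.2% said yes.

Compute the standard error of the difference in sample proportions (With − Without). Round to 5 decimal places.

SE₁ = √(p̂₁(1−p̂₁)/n₁) = √(0.6060·0.3940/714) = 0.01829; SE₂ = √(0.1920·0.8080/818) = 0.01377.
Independent samples: SE of the difference = √(SE₁² + SE₂²) = √(0.0003345241 + 0.0001896129) = 0.02289.

0.02289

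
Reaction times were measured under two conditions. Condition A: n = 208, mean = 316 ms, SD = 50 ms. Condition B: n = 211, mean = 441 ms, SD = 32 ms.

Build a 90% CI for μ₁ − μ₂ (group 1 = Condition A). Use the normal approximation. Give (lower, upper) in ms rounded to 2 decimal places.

(-131.76, -118.24)

Standard errors of each mean: 50/√208 = 3.4669 and 32/√211 = 2.2030.
SE(x̄₁ − x̄₂) = √(3.4669² + 2.2030²) = 4.1076 for independent samples with unequal variances.
With z* = 1.645, the margin is 1.645 × 4.1076 = 6.7570.
x̄₁ − x̄₂ = 316 − 441 = -125.0000; the interval is -125.0000 ± 6.7570 = (-131.76, -118.24).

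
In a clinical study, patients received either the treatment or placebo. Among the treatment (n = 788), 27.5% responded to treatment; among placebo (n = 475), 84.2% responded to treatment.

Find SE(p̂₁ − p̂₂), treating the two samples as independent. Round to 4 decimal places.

0.0231

The two standard errors are √(0.2750×0.7250/788) = 0.01591 and √(0.8420×0.1580/475) = 0.01674.
Because the samples are independent, SE_diff = √(0.01591² + 0.01674²) = 0.02309.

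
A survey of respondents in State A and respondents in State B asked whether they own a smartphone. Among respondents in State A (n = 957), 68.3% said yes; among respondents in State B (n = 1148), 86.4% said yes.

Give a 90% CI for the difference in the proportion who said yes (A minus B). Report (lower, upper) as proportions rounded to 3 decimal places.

(-0.211, -0.151)

SE₁ = √(p̂₁(1−p̂₁)/n₁) = √(0.6830·0.3170/957) = 0.01504; SE₂ = √(0.8640·0.1360/1148) = 0.01012.
Independent samples: SE of the difference = √(SE₁² + SE₂²) = √(0.0002262016 + 0.0001024144) = 0.01813.
z* for 90% confidence is 1.645, so the margin of error is 1.645 × 0.01813 = 0.02982.
Point estimate p̂₁ − p̂₂ = 0.6830 − 0.8640 = -0.1810.
-0.1810 ± 0.02982 → (-0.211, -0.151).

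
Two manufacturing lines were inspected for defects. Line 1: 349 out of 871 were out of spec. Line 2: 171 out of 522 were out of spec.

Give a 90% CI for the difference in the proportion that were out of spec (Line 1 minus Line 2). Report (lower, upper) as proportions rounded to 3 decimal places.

First, p̂₁ = 349/871 = 0.4007; p̂₂ = 171/522 = 0.3276.
The two standard errors are √(0.4007×0.5993/871) = 0.01660 and √(0.3276×0.6724/522) = 0.02054.
Because the samples are independent, SE_diff = √(0.01660² + 0.02054²) = 0.02641.
Using z* = 1.645 for 90%, ME = 1.645 × 0.02641 = 0.04344.
p̂₁ − p̂₂ = 0.0731; interval 0.0731 ± 0.04344 gives (0.030, 0.117).

(0.030, 0.117)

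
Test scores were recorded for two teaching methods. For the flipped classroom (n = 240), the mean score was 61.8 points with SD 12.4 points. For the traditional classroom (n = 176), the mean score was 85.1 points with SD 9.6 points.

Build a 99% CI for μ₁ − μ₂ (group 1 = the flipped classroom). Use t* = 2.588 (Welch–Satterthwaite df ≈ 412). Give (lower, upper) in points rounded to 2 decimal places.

(-26.09, -20.51)

Standard errors of each mean: 12.4/√240 = 0.8004 and 9.6/√176 = 0.7236.
SE(x̄₁ − x̄₂) = √(0.8004² + 0.7236²) = 1.0790 for independent samples with unequal variances.
With t* = 2.588, the margin is 2.588 × 1.0790 = 2.7925.
x̄₁ − x̄₂ = 61.8 − 85.1 = -23.3000; the interval is -23.3000 ± 2.7925 = (-26.09, -20.51).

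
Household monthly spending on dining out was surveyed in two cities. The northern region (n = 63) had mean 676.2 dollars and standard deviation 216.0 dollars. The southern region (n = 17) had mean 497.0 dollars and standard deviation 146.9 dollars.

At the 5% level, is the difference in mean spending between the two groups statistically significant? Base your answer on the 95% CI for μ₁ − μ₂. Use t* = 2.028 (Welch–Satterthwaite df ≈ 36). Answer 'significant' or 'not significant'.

significant

Per-group SEs: s₁/√n₁ = 216.0/√63 = 27.2134, s₂/√n₂ = 146.9/√17 = 35.6285.
Unpooled SE of the difference: √(740.56913956 + 1269.39001225) = 44.8326.
Margin of error = t* · SE = 2.028 × 44.8326 = 90.9205.
x̄₁ − x̄₂ = 676.2 − 497.0 = 179.2000.
CI: 179.2000 ± 90.9205 = (88.2795, 270.1205).
The interval (88.2795, 270.1205) does not contain 0, so the difference is significant.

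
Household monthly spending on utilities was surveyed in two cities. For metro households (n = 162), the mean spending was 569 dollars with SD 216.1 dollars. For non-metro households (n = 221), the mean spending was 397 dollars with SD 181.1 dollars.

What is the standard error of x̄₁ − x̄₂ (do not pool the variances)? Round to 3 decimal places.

20.897

Standard errors of each mean: 216.1/√162 = 16.9784 and 181.1/√221 = 12.1821.
SE(x̄₁ − x̄₂) = √(16.9784² + 12.1821²) = 20.8966 for independent samples with unequal variances.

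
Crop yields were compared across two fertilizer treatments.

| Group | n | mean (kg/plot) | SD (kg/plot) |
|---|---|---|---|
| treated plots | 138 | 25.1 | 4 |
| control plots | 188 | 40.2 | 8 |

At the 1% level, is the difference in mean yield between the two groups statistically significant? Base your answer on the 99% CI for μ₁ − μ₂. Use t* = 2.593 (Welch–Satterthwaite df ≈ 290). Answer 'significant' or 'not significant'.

significant

Per-group SEs: s₁/√n₁ = 4/√138 = 0.3405, s₂/√n₂ = 8/√188 = 0.5835.
Unpooled SE of the difference: √(0.11594025 + 0.34047225) = 0.6756.
Margin of error = t* · SE = 2.593 × 0.6756 = 1.7518.
x̄₁ − x̄₂ = 25.1 − 40.2 = -15.1000.
CI: -15.1000 ± 1.7518 = (-16.8518, -13.3482).
The interval (-16.8518, -13.3482) does not contain 0, so the difference is significant.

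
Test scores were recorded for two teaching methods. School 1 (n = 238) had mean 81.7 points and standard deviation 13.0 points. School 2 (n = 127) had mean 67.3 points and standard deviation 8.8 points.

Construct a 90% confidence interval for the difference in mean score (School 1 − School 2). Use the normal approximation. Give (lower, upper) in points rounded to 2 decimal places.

(12.51, 16.29)

SE₁ = s₁/√n₁ = 13.0/√238 = 0.8427; SE₂ = 8.8/√127 = 0.7809.
Independent samples, unequal variances: SE_diff = √(SE₁² + SE₂²) = √(0.71014329 + 0.60980481) = 1.1489.
z* = 1.645, so margin of error = 1.645 × 1.1489 = 1.8899.
Difference in means = 81.7 − 67.3 = 14.4000.
14.4000 ± 1.8899 → (12.51, 16.29).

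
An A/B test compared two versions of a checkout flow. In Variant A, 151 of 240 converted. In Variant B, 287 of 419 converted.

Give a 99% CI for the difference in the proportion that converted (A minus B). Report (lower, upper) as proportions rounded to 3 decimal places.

First, p̂₁ = 151/240 = 0.6292; p̂₂ = 287/419 = 0.6850.
The two standard errors are √(0.6292×0.3708/240) = 0.03118 and √(0.6850×0.3150/419) = 0.02269.
Because the samples are independent, SE_diff = √(0.03118² + 0.02269²) = 0.03856.
Using z* = 2.576 for 99%, ME = 2.576 × 0.03856 = 0.09933.
p̂₁ − p̂₂ = -0.0558; interval -0.0558 ± 0.09933 gives (-0.155, 0.044).

(-0.155, 0.044)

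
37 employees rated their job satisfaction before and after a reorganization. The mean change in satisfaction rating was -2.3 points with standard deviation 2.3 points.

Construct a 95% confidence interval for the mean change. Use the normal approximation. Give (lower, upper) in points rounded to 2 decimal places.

(-3.04, -1.56)

Paired design: SE = s_d/√n = 2.3/√37 = 0.3781.
z* = 1.960; margin of error = 1.960 × 0.3781 = 0.7411.
-2.3 ± 0.7411 → (-3.04, -1.56).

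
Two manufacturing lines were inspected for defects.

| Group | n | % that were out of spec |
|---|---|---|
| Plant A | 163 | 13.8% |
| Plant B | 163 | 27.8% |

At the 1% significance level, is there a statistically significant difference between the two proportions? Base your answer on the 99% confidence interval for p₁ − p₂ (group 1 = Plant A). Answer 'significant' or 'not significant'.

significant

The two standard errors are √(0.1380×0.8620/163) = 0.02701 and √(0.2780×0.7220/163) = 0.03509.
Because the samples are independent, SE_diff = √(0.02701² + 0.03509²) = 0.04428.
Using z* = 2.576 for 99%, ME = 2.576 × 0.04428 = 0.11407.
p̂₁ − p̂₂ = -0.1400; interval -0.1400 ± 0.11407 gives (-0.25407, -0.02593).
The interval (-0.25407, -0.02593) does not contain 0, so the difference is significant.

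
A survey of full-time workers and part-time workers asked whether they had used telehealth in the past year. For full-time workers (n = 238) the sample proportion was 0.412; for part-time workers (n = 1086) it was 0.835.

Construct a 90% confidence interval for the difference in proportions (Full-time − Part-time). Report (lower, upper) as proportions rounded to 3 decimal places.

(-0.479, -0.367)

The two standard errors are √(0.4120×0.5880/238) = 0.03190 and √(0.8350×0.1650/1086) = 0.01126.
Because the samples are independent, SE_diff = √(0.03190² + 0.01126²) = 0.03383.
Using z* = 1.645 for 90%, ME = 1.645 × 0.03383 = 0.05565.
p̂₁ − p̂₂ = -0.4230; interval -0.4230 ± 0.05565 gives (-0.479, -0.367).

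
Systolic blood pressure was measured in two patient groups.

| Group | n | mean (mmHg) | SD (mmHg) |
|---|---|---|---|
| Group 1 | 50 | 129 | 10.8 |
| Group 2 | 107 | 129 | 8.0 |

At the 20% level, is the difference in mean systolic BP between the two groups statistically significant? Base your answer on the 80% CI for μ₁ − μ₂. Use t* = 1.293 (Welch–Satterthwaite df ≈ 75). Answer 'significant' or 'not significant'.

Per-group SEs: s₁/√n₁ = 10.8/√50 = 1.5274, s₂/√n₂ = 8.0/√107 = 0.7734.
Unpooled SE of the difference: √(2.33295076 + 0.59814756) = 1.7120.
Margin of error = t* · SE = 1.293 × 1.7120 = 2.2136.
x̄₁ − x̄₂ = 129 − 129 = 0.0000.
CI: 0.0000 ± 2.2136 = (-2.2136, 2.2136).
The interval (-2.2136, 2.2136) contains 0, so the difference is not significant.

not significant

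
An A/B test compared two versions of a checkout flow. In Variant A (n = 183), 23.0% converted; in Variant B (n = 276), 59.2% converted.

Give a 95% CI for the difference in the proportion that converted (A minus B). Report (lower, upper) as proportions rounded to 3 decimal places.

(-0.446, -0.278)

Each SE is √(p̂(1−p̂)/n): √(0.2300·0.7700/183) = 0.03111 and √(0.5920·0.4080/276) = 0.02958.
SE(p̂₁ − p̂₂) = √(SE₁² + SE₂²) = √(0.0009678321 + 0.0008749764) = 0.04293, since the two samples are independent.
At 95% confidence z* = 1.960; margin = 1.960 × 0.04293 = 0.08414.
The difference is 0.2300 − 0.5920 = -0.3620, so the interval is -0.3620 ± 0.08414 = (-0.446, -0.278).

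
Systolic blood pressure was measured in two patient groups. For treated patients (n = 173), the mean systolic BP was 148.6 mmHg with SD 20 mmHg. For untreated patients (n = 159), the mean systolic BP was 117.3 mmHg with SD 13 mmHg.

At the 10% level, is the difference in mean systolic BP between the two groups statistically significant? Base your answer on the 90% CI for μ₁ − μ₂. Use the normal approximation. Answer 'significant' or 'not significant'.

Standard errors of each mean: 20/√173 = 1.5206 and 13/√159 = 1.0310.
SE(x̄₁ − x̄₂) = √(1.5206² + 1.0310²) = 1.8372 for independent samples with unequal variances.
With z* = 1.645, the margin is 1.645 × 1.8372 = 3.0222.
x̄₁ − x̄₂ = 148.6 − 117.3 = 31.3000; the interval is 31.3000 ± 3.0222 = (28.2778, 34.3222).
The interval (28.2778, 34.3222) does not contain 0, so the difference is significant.

significant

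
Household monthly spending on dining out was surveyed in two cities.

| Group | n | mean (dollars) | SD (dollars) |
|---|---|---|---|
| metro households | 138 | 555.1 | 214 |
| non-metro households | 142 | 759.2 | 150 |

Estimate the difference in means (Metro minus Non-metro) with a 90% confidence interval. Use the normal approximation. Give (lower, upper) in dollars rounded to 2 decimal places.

(-240.52, -167.68)

Standard errors of each mean: 214/√138 = 18.2169 and 150/√142 = 12.5877.
SE(x̄₁ − x̄₂) = √(18.2169² + 12.5877²) = 22.1428 for independent samples with unequal variances.
With z* = 1.645, the margin is 1.645 × 22.1428 = 36.4249.
x̄₁ − x̄₂ = 555.1 − 759.2 = -204.1000; the interval is -204.1000 ± 36.4249 = (-240.52, -167.68).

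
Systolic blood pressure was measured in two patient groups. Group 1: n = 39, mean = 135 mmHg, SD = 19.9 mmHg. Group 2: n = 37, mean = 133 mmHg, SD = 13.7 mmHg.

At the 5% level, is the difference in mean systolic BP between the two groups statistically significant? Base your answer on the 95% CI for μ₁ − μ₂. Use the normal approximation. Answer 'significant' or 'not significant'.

SE₁ = s₁/√n₁ = 19.9/√39 = 3.1866; SE₂ = 13.7/√37 = 2.2523.
Independent samples, unequal variances: SE_diff = √(SE₁² + SE₂²) = √(10.15441956 + 5.07285529) = 3.9022.
z* = 1.960, so margin of error = 1.960 × 3.9022 = 7.6483.
Difference in means = 135 − 133 = 2.0000.
2.0000 ± 7.6483 → (-5.6483, 9.6483).
The interval (-5.6483, 9.6483) contains 0, so the difference is not significant.

not significant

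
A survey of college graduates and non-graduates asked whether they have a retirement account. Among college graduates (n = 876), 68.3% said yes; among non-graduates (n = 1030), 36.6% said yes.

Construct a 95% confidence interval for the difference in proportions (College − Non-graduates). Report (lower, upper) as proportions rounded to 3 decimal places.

The two standard errors are √(0.6830×0.3170/876) = 0.01572 and √(0.3660×0.6340/1030) = 0.01501.
Because the samples are independent, SE_diff = √(0.01572² + 0.01501²) = 0.02174.
Using z* = 1.960 for 95%, ME = 1.960 × 0.02174 = 0.04261.
p̂₁ − p̂₂ = 0.3170; interval 0.3170 ± 0.04261 gives (0.274, 0.360).

(0.274, 0.360)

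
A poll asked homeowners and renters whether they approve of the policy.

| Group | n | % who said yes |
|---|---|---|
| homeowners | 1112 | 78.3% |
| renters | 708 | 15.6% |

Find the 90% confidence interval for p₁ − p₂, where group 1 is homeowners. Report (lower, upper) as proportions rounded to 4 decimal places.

(0.5967, 0.6573)

Each SE is √(p̂(1−p̂)/n): √(0.7830·0.2170/1112) = 0.01236 and √(0.1560·0.8440/708) = 0.01364.
SE(p̂₁ − p̂₂) = √(SE₁² + SE₂²) = √(0.0001527696 + 0.0001860496) = 0.01841, since the two samples are independent.
At 90% confidence z* = 1.645; margin = 1.645 × 0.01841 = 0.03028.
The difference is 0.7830 − 0.1560 = 0.6270, so the interval is 0.6270 ± 0.03028 = (0.5967, 0.6573).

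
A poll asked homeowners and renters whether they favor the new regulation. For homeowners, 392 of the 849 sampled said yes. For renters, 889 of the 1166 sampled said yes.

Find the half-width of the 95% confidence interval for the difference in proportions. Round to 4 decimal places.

0.0415

First, p̂₁ = 392/849 = 0.4617; p̂₂ = 889/1166 = 0.7624.
The two standard errors are √(0.4617×0.5383/849) = 0.01711 and √(0.7624×0.2376/1166) = 0.01246.
Because the samples are independent, SE_diff = √(0.01711² + 0.01246²) = 0.02117.
Using z* = 1.960 for 95%, ME = 1.960 × 0.02117 = 0.04149.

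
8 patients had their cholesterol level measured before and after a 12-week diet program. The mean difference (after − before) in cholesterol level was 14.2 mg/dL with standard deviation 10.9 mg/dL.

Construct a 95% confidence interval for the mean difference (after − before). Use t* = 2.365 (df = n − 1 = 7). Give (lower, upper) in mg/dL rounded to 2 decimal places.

(5.09, 23.31)

This is a matched-pairs design, so SE = s_d/√n = 10.9/√8 = 3.8537.
Margin = 2.365 × 3.8537 = 9.1140; the interval is 14.2 ± 9.1140 = (5.09, 23.31).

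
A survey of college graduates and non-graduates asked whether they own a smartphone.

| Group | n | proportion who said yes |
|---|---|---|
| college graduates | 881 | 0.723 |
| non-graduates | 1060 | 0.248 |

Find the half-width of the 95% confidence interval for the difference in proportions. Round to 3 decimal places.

0.039

Each SE is √(p̂(1−p̂)/n): √(0.7230·0.2770/881) = 0.01508 and √(0.2480·0.7520/1060) = 0.01326.
SE(p̂₁ − p̂₂) = √(SE₁² + SE₂²) = √(0.0002274064 + 0.0001758276) = 0.02008, since the two samples are independent.
At 95% confidence z* = 1.960; margin = 1.960 × 0.02008 = 0.03936.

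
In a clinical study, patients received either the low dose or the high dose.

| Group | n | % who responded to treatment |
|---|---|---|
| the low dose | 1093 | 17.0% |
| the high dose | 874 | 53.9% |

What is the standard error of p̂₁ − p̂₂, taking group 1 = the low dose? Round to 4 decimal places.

Each SE is √(p̂(1−p̂)/n): √(0.1700·0.8300/1093) = 0.01136 and √(0.5390·0.4610/874) = 0.01686.
SE(p̂₁ − p̂₂) = √(SE₁² + SE₂²) = √(0.0001290496 + 0.0002842596) = 0.02033, since the two samples are independent.

0.0203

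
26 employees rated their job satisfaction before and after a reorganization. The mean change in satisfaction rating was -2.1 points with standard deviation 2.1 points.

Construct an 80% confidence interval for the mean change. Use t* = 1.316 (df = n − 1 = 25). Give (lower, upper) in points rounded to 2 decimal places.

(-2.64, -1.56)

Paired design: SE = s_d/√n = 2.1/√26 = 0.4118.
t* = 1.316; margin of error = 1.316 × 0.4118 = 0.5419.
-2.1 ± 0.5419 → (-2.64, -1.56).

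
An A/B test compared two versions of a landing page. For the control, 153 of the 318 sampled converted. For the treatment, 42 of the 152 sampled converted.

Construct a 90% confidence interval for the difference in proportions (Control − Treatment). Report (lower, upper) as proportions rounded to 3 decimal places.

First, p̂₁ = 153/318 = 0.4811; p̂₂ = 42/152 = 0.2763.
The two standard errors are √(0.4811×0.5189/318) = 0.02802 and √(0.2763×0.7237/152) = 0.03627.
Because the samples are independent, SE_diff = √(0.02802² + 0.03627²) = 0.04583.
Using z* = 1.645 for 90%, ME = 1.645 × 0.04583 = 0.07539.
p̂₁ − p̂₂ = 0.2048; interval 0.2048 ± 0.07539 gives (0.129, 0.280).

(0.129, 0.280)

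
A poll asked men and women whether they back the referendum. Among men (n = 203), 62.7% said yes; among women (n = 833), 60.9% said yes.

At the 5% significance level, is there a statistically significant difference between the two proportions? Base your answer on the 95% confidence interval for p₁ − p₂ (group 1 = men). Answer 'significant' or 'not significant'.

not significant

SE₁ = √(p̂₁(1−p̂₁)/n₁) = √(0.6270·0.3730/203) = 0.03394; SE₂ = √(0.6090·0.3910/833) = 0.01691.
Independent samples: SE of the difference = √(SE₁² + SE₂²) = √(0.0011519236 + 0.0002859481) = 0.03792.
z* for 95% confidence is 1.960, so the margin of error is 1.960 × 0.03792 = 0.07432.
Point estimate p̂₁ − p̂₂ = 0.6270 − 0.6090 = 0.0180.
0.0180 ± 0.07432 → (-0.05632, 0.09232).
The interval (-0.05632, 0.09232) contains 0, so the difference is not significant.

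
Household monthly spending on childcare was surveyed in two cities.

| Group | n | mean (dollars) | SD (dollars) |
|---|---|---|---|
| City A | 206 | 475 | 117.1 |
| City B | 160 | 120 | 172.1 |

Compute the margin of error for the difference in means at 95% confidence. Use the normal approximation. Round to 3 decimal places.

31.094

Per-group SEs: s₁/√n₁ = 117.1/√206 = 8.1587, s₂/√n₂ = 172.1/√160 = 13.6057.
Unpooled SE of the difference: √(66.56438569 + 185.11507249) = 15.8644.
Margin of error = z* · SE = 1.960 × 15.8644 = 31.0942.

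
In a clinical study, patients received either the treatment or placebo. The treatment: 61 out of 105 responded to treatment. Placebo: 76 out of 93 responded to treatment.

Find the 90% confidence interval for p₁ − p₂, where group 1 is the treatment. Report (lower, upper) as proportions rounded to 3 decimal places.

(-0.339, -0.133)

First, p̂₁ = 61/105 = 0.5810; p̂₂ = 76/93 = 0.8172.
The two standard errors are √(0.5810×0.4190/105) = 0.04815 and √(0.8172×0.1828/93) = 0.04008.
Because the samples are independent, SE_diff = √(0.04815² + 0.04008²) = 0.06265.
Using z* = 1.645 for 90%, ME = 1.645 × 0.06265 = 0.10306.
p̂₁ − p̂₂ = -0.2362; interval -0.2362 ± 0.10306 gives (-0.339, -0.133).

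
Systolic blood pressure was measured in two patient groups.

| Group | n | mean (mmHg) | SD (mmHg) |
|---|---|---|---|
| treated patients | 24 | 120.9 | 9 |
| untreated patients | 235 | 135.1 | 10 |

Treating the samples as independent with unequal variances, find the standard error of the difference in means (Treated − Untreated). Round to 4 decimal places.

SE₁ = s₁/√n₁ = 9/√24 = 1.8371; SE₂ = 10/√235 = 0.6523.
Independent samples, unequal variances: SE_diff = √(SE₁² + SE₂²) = √(3.37493641 + 0.42549529) = 1.9495.

1.9495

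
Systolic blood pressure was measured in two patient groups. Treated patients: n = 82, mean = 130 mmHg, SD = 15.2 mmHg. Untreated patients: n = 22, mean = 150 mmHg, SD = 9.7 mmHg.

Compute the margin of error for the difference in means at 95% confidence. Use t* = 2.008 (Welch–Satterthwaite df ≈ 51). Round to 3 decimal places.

5.348

Per-group SEs: s₁/√n₁ = 15.2/√82 = 1.6786, s₂/√n₂ = 9.7/√22 = 2.0680.
Unpooled SE of the difference: √(2.81769796 + 4.276624) = 2.6635.
Margin of error = t* · SE = 2.008 × 2.6635 = 5.3483.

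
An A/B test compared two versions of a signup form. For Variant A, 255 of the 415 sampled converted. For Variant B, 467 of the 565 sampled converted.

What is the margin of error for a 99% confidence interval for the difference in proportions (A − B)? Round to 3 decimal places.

0.074

First, p̂₁ = 255/415 = 0.6145; p̂₂ = 467/565 = 0.8265.
The two standard errors are √(0.6145×0.3855/415) = 0.02389 and √(0.8265×0.1735/565) = 0.01593.
Because the samples are independent, SE_diff = √(0.02389² + 0.01593²) = 0.02871.
Using z* = 2.576 for 99%, ME = 2.576 × 0.02871 = 0.07396.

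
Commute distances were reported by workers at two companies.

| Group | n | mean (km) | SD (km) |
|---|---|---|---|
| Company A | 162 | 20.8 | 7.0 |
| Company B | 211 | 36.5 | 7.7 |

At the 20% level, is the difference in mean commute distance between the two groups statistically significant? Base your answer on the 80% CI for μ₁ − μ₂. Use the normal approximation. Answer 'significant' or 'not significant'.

significant

SE₁ = s₁/√n₁ = 7.0/√162 = 0.5500; SE₂ = 7.7/√211 = 0.5301.
Independent samples, unequal variances: SE_diff = √(SE₁² + SE₂²) = √(0.3025 + 0.28100601) = 0.7639.
z* = 1.282, so margin of error = 1.282 × 0.7639 = 0.9793.
Difference in means = 20.8 − 36.5 = -15.7000.
-15.7000 ± 0.9793 → (-16.6793, -14.7207).
The interval (-16.6793, -14.7207) does not contain 0, so the difference is significant.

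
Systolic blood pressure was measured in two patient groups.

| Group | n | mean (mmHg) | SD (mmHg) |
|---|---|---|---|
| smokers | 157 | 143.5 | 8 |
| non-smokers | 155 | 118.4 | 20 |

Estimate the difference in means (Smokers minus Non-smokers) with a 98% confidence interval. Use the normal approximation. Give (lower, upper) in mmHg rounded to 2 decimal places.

(21.08, 29.12)

SE₁ = s₁/√n₁ = 8/√157 = 0.6385; SE₂ = 20/√155 = 1.6064.
Independent samples, unequal variances: SE_diff = √(SE₁² + SE₂²) = √(0.40768225 + 2.58052096) = 1.7286.
z* = 2.326, so margin of error = 2.326 × 1.7286 = 4.0207.
Difference in means = 143.5 − 118.4 = 25.1000.
25.1000 ± 4.0207 → (21.08, 29.12).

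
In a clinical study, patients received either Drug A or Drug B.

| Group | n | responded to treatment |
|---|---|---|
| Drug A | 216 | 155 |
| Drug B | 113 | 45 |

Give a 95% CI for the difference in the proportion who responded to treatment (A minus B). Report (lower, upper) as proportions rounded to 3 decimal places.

(0.211, 0.428)

First, p̂₁ = 155/216 = 0.7176; p̂₂ = 45/113 = 0.3982.
The two standard errors are √(0.7176×0.2824/216) = 0.03063 and √(0.3982×0.6018/113) = 0.04605.
Because the samples are independent, SE_diff = √(0.03063² + 0.04605²) = 0.05531.
Using z* = 1.960 for 95%, ME = 1.960 × 0.05531 = 0.10841.
p̂₁ − p̂₂ = 0.3194; interval 0.3194 ± 0.10841 gives (0.211, 0.428).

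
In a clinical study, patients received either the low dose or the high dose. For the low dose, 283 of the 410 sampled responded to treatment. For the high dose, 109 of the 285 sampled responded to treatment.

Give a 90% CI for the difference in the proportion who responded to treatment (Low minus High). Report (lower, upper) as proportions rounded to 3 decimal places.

p̂₁ = 283/410 = 0.6902 and p̂₂ = 109/285 = 0.3825.
SE₁ = √(p̂₁(1−p̂₁)/n₁) = √(0.6902·0.3098/410) = 0.02284; SE₂ = √(0.3825·0.6175/285) = 0.02879.
Independent samples: SE of the difference = √(SE₁² + SE₂²) = √(0.0005216656 + 0.0008288641) = 0.03675.
z* for 90% confidence is 1.645, so the margin of error is 1.645 × 0.03675 = 0.06045.
Point estimate p̂₁ − p̂₂ = 0.6902 − 0.3825 = 0.3077.
0.3077 ± 0.06045 → (0.247, 0.368).

(0.247, 0.368)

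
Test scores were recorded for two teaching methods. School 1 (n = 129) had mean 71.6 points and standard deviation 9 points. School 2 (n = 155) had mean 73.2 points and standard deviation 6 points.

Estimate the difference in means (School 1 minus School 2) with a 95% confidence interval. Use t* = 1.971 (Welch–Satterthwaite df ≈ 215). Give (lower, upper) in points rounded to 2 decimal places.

(-3.43, 0.23)

Per-group SEs: s₁/√n₁ = 9/√129 = 0.7924, s₂/√n₂ = 6/√155 = 0.4819.
Unpooled SE of the difference: √(0.62789776 + 0.23222761) = 0.9274.
Margin of error = t* · SE = 1.971 × 0.9274 = 1.8279.
x̄₁ − x̄₂ = 71.6 − 73.2 = -1.6000.
CI: -1.6000 ± 1.8279 = (-3.43, 0.23).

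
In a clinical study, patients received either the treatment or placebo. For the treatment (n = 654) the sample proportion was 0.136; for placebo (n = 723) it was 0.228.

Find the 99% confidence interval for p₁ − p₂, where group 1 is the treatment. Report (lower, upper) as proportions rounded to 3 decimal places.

SE₁ = √(p̂₁(1−p̂₁)/n₁) = √(0.1360·0.8640/654) = 0.01340; SE₂ = √(0.2280·0.7720/723) = 0.01560.
Independent samples: SE of the difference = √(SE₁² + SE₂²) = √(0.00017956 + 0.00024336) = 0.02057.
z* for 99% confidence is 2.576, so the margin of error is 2.576 × 0.02057 = 0.05299.
Point estimate p̂₁ − p̂₂ = 0.1360 − 0.2280 = -0.0920.
-0.0920 ± 0.05299 → (-0.145, -0.039).

(-0.145, -0.039)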